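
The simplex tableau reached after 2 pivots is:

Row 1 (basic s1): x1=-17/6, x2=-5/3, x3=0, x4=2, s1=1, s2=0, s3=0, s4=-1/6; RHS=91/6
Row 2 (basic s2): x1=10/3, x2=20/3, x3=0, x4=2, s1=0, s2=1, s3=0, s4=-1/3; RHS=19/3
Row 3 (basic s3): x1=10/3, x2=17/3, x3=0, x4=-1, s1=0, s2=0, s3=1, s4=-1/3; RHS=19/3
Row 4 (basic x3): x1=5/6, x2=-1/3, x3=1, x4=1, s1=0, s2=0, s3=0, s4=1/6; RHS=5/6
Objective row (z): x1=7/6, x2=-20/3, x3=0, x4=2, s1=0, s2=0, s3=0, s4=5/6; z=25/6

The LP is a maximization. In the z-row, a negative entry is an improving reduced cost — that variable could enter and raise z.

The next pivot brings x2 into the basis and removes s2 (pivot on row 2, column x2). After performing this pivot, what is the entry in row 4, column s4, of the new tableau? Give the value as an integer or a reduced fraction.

Pivot element is row 2, column x2: 20/3.
Normalize row 2: new (row 2, s4) = (-1/3)/(20/3) = -1/20.
row 4 ← row 4 − (-1/3)·(new row 2): 1/6 − (-1/3)·(-1/20) = 3/20.

3/20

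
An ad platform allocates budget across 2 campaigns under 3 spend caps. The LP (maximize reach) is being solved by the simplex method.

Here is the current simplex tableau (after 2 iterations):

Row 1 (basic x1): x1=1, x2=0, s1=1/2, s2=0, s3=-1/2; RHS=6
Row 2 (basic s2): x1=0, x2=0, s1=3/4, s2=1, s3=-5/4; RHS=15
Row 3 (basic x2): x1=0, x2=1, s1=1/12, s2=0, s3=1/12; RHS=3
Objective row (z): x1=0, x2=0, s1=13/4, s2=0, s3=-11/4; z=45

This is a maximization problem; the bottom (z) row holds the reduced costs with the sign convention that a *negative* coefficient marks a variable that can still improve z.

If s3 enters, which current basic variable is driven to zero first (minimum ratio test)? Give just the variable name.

Ratios: row 1 (x1): entry -1/2 ≤ 0, skip; row 2 (s2): entry -5/4 ≤ 0, skip; row 3 (x2): 3/(1/12) = 36.
Minimum ratio 36 is in the x2 row, so x2 leaves.

x2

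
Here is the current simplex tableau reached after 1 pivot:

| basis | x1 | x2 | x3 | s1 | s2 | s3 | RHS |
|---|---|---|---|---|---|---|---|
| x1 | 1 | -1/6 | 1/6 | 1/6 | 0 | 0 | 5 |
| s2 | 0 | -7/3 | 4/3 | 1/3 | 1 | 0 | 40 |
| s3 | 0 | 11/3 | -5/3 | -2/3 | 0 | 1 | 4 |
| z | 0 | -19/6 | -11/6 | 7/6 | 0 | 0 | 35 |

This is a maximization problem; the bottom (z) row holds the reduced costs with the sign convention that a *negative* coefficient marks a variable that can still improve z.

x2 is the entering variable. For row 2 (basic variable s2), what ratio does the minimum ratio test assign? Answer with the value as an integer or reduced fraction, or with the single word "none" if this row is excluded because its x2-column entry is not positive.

The x2 entry in row 2 is -7/3 ≤ 0, so this row gives no ratio.

none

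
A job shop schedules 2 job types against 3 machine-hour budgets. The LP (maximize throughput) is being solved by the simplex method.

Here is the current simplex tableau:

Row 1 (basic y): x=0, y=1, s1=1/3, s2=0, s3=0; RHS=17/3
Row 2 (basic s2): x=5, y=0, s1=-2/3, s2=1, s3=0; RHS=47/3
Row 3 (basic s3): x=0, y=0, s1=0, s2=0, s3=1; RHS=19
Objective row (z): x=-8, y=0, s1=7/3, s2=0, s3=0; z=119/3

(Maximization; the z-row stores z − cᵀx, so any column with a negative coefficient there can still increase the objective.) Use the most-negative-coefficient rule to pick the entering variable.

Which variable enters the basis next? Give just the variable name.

Objective-row coefficients: x: -8, y: 0, s1: 7/3, s2: 0, s3: 0.
The most negative is -8 in column x, so x enters.

x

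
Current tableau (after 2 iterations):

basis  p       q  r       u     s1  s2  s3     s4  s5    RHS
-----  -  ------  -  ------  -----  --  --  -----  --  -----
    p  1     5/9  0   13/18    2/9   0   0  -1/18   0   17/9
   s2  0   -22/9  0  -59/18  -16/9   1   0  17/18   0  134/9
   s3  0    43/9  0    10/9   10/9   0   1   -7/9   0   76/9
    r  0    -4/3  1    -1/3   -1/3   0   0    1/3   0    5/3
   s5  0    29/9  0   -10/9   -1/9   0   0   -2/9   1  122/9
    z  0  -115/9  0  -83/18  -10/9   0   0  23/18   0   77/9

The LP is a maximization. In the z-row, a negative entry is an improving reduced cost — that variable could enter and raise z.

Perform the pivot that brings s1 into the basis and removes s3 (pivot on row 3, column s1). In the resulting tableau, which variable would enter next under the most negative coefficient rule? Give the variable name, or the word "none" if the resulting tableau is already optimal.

q

Pivot element 10/9. New z-row = old z-row − (-10/9)·(row 3/(10/9)).
Updated z-row coefficients: p: 0, q: -8, r: 0, u: -7/2, s1: 0, s2: 0, s3: 1, s4: 1/2, s5: 0.
The most negative is -8 in column q, so q would enter next.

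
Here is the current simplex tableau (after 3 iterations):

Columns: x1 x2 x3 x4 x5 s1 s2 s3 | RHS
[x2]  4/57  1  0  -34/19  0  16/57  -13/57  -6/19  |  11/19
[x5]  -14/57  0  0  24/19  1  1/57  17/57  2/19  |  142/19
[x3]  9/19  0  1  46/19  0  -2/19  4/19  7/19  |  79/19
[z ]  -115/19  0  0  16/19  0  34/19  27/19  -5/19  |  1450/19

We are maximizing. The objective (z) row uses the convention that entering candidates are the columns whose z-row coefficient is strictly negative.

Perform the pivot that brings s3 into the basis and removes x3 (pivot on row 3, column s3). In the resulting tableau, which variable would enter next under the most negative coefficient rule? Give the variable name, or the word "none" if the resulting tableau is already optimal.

x1

Pivot element 7/19. New z-row = old z-row − (-5/19)·(row 3/(7/19)).
Updated z-row coefficients: x1: -40/7, x2: 0, x3: 5/7, x4: 18/7, x5: 0, s1: 12/7, s2: 11/7, s3: 0.
The most negative is -40/7 in column x1, so x1 would enter next.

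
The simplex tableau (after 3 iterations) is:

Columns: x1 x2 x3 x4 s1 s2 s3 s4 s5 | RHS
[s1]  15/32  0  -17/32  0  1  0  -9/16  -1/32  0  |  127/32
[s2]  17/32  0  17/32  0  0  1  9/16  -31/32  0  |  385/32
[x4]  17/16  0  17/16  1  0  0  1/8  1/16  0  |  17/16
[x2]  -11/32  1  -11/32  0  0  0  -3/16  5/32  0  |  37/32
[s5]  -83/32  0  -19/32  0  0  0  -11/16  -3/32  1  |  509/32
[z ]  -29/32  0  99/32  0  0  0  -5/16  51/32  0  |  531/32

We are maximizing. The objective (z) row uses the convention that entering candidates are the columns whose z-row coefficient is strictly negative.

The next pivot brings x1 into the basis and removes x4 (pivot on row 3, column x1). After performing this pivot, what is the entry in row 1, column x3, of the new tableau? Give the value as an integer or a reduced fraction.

Pivot element is row 3, column x1: 17/16.
Normalize row 3: new (row 3, x3) = (17/16)/(17/16) = 1.
row 1 ← row 1 − (15/32)·(new row 3): -17/32 − (15/32)·1 = -1.

-1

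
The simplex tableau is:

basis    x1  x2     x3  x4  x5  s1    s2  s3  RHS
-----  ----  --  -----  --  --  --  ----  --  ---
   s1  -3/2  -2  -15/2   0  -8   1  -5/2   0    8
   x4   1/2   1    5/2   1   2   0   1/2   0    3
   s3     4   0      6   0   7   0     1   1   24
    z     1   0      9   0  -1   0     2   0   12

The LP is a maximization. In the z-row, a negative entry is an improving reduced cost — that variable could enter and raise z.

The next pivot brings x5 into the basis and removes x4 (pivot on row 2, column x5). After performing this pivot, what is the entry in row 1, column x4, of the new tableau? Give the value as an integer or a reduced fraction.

Pivot element is row 2, column x5: 2.
Normalize row 2: new (row 2, x4) = 1/2 = 1/2.
row 1 ← row 1 − (-8)·(new row 2): 0 − (-8)·(1/2) = 4.

4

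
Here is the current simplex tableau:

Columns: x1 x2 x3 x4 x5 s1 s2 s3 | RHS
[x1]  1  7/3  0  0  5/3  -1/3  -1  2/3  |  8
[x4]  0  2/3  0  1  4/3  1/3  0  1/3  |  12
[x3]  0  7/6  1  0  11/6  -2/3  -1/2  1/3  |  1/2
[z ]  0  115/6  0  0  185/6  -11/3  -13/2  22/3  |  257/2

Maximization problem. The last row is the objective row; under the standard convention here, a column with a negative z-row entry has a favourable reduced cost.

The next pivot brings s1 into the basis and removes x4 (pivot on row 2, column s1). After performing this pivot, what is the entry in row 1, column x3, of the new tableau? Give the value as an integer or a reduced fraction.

0

Pivot element is row 2, column s1: 1/3.
Normalize row 2: new (row 2, x3) = 0/(1/3) = 0.
row 1 ← row 1 − (-1/3)·(new row 2): 0 − (-1/3)·0 = 0.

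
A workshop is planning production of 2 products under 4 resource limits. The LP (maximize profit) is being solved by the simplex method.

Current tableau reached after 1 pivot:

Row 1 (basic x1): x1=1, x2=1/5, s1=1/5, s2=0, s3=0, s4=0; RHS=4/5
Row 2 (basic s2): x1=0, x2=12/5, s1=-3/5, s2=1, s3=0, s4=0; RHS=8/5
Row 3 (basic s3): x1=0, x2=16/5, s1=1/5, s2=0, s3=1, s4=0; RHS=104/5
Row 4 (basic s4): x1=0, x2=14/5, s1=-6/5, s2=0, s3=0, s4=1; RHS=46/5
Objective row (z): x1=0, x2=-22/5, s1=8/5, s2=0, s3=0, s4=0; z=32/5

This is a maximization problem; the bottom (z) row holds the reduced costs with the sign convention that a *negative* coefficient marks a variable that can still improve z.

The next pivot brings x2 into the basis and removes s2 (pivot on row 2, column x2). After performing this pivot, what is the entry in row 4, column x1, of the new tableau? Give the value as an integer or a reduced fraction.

Pivot element is row 2, column x2: 12/5.
Normalize row 2: new (row 2, x1) = 0/(12/5) = 0.
row 4 ← row 4 − (14/5)·(new row 2): 0 − (14/5)·0 = 0.

0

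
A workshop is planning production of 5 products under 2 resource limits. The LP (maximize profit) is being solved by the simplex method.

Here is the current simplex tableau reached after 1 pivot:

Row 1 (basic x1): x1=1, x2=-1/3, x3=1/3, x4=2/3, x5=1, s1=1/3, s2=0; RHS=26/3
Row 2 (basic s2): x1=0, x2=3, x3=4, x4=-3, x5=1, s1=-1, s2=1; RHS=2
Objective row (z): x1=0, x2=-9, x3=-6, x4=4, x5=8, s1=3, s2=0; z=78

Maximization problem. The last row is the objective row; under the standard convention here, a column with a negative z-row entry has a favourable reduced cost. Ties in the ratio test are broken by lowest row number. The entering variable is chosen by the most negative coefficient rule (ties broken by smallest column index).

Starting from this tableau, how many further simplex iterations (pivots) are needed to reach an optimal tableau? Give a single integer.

2

pivot: x2 in, s2 out → z = 84
pivot: x4 in, x1 out → z = 652/3
No improving column remains; optimal.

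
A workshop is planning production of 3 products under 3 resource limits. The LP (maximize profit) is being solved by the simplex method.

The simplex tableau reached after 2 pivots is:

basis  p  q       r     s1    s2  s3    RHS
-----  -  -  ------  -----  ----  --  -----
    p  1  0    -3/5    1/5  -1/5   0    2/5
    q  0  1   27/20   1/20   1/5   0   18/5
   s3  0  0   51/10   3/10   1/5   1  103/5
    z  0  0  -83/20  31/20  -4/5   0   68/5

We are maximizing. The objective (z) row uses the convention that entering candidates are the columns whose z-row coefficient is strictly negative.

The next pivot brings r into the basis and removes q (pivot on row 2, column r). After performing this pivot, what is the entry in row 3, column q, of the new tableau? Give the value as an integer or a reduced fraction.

Pivot element is row 2, column r: 27/20.
Normalize row 2: new (row 2, q) = 1/(27/20) = 20/27.
row 3 ← row 3 − (51/10)·(new row 2): 0 − (51/10)·(20/27) = -34/9.

-34/9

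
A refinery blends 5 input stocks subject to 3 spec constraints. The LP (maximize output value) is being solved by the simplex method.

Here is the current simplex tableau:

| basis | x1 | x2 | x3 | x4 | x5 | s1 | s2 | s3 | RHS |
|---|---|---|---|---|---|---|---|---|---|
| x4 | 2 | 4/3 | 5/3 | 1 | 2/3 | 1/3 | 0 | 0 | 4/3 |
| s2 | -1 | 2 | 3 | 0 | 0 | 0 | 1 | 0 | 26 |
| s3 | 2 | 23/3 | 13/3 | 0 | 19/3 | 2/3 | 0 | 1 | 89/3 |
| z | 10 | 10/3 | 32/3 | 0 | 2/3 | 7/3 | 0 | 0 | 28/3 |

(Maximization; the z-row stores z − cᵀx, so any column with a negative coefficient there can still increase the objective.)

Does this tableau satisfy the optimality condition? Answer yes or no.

yes

No objective-row coefficient is strictly negative, so no entering variable exists; the tableau is optimal.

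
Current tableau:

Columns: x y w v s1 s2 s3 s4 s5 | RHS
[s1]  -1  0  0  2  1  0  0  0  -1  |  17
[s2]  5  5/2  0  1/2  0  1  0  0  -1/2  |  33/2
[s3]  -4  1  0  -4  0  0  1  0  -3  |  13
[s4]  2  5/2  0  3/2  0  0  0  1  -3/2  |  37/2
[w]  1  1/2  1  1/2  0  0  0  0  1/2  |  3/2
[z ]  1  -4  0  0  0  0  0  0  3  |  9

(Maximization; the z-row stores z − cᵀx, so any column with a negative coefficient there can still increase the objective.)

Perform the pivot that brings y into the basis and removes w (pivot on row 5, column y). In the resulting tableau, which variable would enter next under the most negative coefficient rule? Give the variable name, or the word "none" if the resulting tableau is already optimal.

Pivot element 1/2. New z-row = old z-row − (-4)·(row 5/(1/2)).
Updated z-row coefficients: x: 9, y: 0, w: 8, v: 4, s1: 0, s2: 0, s3: 0, s4: 0, s5: 7.
No coefficient is strictly negative; the tableau after this pivot is optimal.

none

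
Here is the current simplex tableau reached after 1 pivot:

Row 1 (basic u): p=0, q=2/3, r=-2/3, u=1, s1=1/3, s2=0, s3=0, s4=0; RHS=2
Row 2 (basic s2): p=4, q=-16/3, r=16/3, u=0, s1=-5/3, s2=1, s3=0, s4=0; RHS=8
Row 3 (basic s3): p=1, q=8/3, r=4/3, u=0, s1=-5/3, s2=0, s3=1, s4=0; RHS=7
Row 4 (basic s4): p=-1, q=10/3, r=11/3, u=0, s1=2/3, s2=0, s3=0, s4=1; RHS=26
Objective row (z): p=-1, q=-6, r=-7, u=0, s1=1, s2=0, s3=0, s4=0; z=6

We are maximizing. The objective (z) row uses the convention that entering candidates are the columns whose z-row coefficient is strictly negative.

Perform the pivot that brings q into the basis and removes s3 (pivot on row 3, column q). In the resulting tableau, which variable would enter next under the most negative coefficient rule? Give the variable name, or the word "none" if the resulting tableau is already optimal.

r

Pivot element 8/3. New z-row = old z-row − (-6)·(row 3/(8/3)).
Updated z-row coefficients: p: 5/4, q: 0, r: -4, u: 0, s1: -11/4, s2: 0, s3: 9/4, s4: 0.
The most negative is -4 in column r, so r would enter next.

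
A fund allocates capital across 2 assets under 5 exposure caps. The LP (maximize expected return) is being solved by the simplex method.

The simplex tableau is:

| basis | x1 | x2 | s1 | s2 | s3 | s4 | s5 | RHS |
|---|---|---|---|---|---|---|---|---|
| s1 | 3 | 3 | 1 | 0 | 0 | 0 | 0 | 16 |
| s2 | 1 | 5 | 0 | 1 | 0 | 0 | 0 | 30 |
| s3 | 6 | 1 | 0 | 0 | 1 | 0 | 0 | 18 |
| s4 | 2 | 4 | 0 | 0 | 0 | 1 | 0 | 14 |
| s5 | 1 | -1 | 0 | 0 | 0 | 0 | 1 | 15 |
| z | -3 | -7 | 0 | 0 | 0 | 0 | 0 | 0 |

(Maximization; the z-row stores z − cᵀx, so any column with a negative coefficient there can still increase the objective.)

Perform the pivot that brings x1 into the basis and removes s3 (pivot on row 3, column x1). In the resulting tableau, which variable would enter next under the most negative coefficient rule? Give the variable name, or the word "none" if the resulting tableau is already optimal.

x2

Pivot element 6. New z-row = old z-row − (-3)·(row 3/6).
Updated z-row coefficients: x1: 0, x2: -13/2, s1: 0, s2: 0, s3: 1/2, s4: 0, s5: 0.
The most negative is -13/2 in column x2, so x2 would enter next.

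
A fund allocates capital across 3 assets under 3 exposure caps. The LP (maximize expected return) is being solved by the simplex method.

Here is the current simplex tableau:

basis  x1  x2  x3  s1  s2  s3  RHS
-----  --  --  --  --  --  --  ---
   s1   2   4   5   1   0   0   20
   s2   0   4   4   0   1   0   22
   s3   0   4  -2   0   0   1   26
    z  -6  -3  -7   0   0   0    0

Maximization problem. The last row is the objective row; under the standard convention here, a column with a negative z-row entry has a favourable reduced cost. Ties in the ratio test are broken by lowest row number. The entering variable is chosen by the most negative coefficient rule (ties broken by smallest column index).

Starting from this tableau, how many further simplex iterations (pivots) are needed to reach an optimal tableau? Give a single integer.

pivot: x3 in, s1 out → z = 28
pivot: x1 in, x3 out → z = 60
No improving column remains; optimal.

2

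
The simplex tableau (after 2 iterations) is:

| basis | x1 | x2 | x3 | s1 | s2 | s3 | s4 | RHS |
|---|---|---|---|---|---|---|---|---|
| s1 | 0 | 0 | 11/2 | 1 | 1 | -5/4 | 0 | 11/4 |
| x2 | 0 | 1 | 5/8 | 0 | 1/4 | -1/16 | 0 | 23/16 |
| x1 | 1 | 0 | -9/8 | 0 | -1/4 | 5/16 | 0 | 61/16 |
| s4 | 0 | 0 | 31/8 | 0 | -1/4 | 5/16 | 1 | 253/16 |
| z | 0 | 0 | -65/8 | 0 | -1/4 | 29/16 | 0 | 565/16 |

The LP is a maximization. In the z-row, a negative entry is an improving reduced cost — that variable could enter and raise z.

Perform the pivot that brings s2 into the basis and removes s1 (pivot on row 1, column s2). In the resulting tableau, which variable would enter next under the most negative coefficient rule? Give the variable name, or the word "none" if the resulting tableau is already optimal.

Pivot element 1. New z-row = old z-row − (-1/4)·(row 1/1).
Updated z-row coefficients: x1: 0, x2: 0, x3: -27/4, s1: 1/4, s2: 0, s3: 3/2, s4: 0.
The most negative is -27/4 in column x3, so x3 would enter next.

x3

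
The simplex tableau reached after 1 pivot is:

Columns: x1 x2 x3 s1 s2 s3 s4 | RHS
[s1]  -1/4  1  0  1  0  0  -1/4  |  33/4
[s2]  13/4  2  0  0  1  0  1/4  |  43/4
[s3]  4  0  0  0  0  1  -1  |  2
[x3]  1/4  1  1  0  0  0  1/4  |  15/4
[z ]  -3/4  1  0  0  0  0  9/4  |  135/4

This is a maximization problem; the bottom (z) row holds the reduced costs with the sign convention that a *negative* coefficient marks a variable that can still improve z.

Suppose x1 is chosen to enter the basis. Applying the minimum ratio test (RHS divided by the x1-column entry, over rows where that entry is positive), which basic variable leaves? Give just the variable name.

Ratios: row 1 (s1): entry -1/4 ≤ 0, skip; row 2 (s2): (43/4)/(13/4) = 43/13; row 3 (s3): 2/4 = 1/2; row 4 (x3): (15/4)/(1/4) = 15.
Minimum ratio 1/2 is in the s3 row, so s3 leaves.

s3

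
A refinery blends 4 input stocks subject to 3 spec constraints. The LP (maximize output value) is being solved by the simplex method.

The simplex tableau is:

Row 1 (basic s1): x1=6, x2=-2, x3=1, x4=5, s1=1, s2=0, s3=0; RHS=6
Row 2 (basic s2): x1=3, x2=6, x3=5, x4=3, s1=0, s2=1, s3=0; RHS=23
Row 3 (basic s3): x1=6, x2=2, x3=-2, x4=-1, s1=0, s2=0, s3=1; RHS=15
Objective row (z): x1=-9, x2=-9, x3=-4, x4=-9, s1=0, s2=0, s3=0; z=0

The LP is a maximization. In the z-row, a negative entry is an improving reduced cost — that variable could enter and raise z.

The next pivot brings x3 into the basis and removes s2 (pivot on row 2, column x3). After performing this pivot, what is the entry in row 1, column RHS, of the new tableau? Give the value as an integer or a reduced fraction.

7/5

Pivot element is row 2, column x3: 5.
Normalize row 2: new (row 2, RHS) = 23/5 = 23/5.
row 1 ← row 1 − 1·(new row 2): 6 − 1·(23/5) = 7/5.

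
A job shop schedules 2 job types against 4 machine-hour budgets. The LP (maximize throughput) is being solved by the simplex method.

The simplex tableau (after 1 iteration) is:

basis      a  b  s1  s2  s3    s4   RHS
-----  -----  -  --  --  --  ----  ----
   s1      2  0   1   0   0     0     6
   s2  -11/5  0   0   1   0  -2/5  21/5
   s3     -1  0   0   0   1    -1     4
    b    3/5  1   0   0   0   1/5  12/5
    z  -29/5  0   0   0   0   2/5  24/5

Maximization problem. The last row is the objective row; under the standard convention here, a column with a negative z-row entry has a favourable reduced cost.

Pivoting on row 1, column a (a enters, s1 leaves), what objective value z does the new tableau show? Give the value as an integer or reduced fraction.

111/5

Minimum ratio for a: 6/2 = 3.
z changes by −(z-row coeff of a)·ratio = −(-29/5)·3 = 87/5.
New z = 24/5 + (87/5) = 111/5.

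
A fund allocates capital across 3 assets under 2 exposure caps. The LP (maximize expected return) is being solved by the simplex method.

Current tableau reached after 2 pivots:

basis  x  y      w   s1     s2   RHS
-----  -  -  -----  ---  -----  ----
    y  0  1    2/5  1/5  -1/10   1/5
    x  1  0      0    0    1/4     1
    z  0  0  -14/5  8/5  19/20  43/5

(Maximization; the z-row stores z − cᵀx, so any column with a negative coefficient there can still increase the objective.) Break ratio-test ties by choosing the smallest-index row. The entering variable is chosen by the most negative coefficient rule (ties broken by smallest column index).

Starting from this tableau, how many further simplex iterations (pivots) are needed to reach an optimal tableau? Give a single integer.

1

pivot: w in, y out → z = 10
No improving column remains; optimal.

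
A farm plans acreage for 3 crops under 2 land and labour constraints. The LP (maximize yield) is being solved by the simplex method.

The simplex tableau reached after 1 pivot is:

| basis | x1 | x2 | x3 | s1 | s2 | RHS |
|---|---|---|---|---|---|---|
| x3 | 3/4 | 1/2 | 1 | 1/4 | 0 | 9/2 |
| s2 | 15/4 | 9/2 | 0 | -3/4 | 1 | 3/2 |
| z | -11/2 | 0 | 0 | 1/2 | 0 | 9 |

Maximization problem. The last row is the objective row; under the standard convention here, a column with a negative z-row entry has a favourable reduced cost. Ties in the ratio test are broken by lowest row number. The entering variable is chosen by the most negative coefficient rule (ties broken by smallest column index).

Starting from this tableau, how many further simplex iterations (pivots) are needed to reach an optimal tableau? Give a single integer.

2

pivot: x1 in, s2 out → z = 56/5
pivot: s1 in, x3 out → z = 35/2
No improving column remains; optimal.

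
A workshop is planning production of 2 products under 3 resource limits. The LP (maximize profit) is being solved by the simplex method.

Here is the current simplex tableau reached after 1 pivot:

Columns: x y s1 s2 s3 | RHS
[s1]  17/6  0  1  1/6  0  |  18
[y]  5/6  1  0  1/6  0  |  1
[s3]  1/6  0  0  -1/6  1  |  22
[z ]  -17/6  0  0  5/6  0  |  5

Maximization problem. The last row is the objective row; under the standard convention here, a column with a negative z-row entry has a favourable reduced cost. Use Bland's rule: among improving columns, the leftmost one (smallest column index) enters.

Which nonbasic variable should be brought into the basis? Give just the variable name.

x

Objective-row coefficients: x: -17/6, y: 0, s1: 0, s2: 5/6, s3: 0.
Improving columns: x. Bland's rule picks the smallest column index → x.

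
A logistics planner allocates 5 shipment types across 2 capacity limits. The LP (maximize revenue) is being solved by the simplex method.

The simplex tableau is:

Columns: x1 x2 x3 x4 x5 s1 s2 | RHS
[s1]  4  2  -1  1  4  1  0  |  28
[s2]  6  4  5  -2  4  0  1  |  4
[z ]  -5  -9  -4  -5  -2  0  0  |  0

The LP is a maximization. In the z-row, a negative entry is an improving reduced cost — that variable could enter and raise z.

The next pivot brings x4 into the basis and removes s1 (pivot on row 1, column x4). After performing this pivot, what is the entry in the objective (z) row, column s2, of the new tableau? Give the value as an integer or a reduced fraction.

Pivot element is row 1, column x4: 1.
Normalize row 1: new (row 1, s2) = 0/1 = 0.
z-row ← z-row − (-5)·(new row 1): 0 − (-5)·0 = 0.

0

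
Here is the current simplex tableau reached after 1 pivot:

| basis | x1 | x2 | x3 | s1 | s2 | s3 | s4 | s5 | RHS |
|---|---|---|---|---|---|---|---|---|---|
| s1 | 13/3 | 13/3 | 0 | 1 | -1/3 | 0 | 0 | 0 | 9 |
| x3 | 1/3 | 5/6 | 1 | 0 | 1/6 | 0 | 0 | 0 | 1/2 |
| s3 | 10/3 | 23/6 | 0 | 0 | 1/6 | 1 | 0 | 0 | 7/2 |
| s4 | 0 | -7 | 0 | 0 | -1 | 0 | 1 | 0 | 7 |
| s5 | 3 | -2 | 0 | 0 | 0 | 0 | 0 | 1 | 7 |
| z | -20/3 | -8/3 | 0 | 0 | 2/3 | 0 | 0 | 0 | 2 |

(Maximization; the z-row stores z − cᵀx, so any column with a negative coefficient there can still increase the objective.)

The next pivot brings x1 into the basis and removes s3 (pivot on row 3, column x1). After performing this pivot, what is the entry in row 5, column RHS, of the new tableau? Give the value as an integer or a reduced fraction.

Pivot element is row 3, column x1: 10/3.
Normalize row 3: new (row 3, RHS) = (7/2)/(10/3) = 21/20.
row 5 ← row 5 − 3·(new row 3): 7 − 3·(21/20) = 77/20.

77/20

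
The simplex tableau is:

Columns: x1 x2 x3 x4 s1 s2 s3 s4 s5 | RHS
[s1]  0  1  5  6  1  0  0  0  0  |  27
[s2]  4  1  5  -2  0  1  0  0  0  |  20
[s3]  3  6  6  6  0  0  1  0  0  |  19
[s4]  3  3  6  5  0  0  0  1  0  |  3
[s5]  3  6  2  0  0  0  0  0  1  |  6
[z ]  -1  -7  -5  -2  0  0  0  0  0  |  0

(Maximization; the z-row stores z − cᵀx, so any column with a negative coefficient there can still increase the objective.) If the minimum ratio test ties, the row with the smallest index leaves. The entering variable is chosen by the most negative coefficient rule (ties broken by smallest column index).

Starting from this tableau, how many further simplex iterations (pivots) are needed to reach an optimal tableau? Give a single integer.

pivot: x2 in, s4 out → z = 7
No improving column remains; optimal.

1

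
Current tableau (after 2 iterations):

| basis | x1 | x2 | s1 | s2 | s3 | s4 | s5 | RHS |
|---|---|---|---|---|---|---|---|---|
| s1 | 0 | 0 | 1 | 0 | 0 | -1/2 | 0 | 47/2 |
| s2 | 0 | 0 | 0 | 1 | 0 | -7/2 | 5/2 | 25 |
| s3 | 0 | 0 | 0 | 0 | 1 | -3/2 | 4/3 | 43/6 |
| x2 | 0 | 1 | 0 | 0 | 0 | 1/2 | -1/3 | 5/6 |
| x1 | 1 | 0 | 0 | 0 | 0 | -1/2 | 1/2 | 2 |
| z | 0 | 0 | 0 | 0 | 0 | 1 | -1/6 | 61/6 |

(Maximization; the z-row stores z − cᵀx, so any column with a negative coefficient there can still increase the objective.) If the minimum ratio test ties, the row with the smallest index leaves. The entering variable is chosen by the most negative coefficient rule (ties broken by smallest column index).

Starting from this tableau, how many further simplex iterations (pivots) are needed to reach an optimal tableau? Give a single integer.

pivot: s5 in, x1 out → z = 65/6
No improving column remains; optimal.

1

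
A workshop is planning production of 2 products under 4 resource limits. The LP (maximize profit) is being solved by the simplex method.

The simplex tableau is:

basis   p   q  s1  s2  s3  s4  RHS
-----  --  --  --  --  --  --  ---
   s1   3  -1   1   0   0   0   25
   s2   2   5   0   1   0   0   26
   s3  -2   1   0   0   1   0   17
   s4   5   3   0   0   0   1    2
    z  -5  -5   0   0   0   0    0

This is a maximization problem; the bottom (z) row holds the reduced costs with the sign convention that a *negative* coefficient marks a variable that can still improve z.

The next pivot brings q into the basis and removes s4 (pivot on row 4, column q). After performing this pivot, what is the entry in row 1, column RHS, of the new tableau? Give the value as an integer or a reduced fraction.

Pivot element is row 4, column q: 3.
Normalize row 4: new (row 4, RHS) = 2/3 = 2/3.
row 1 ← row 1 − (-1)·(new row 4): 25 − (-1)·(2/3) = 77/3.

77/3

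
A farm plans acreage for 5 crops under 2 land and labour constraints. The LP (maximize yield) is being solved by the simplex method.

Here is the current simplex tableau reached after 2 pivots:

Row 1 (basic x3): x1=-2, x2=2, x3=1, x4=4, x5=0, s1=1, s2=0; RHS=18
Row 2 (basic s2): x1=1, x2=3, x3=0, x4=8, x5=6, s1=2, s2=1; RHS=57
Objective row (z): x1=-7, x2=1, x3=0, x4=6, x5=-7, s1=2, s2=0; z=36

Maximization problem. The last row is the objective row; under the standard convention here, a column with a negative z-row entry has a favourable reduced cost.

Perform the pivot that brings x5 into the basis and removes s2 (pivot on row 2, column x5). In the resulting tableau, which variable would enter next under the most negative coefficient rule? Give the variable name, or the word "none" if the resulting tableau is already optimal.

x1

Pivot element 6. New z-row = old z-row − (-7)·(row 2/6).
Updated z-row coefficients: x1: -35/6, x2: 9/2, x3: 0, x4: 46/3, x5: 0, s1: 13/3, s2: 7/6.
The most negative is -35/6 in column x1, so x1 would enter next.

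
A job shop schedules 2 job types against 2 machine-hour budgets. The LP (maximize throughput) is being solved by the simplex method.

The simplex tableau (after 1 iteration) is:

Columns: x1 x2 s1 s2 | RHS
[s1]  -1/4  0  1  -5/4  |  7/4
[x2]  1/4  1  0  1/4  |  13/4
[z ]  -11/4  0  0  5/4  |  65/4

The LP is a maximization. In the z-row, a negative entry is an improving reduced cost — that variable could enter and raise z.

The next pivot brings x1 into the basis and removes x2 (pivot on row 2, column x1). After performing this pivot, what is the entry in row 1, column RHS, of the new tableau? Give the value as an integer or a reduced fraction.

5

Pivot element is row 2, column x1: 1/4.
Normalize row 2: new (row 2, RHS) = (13/4)/(1/4) = 13.
row 1 ← row 1 − (-1/4)·(new row 2): 7/4 − (-1/4)·13 = 5.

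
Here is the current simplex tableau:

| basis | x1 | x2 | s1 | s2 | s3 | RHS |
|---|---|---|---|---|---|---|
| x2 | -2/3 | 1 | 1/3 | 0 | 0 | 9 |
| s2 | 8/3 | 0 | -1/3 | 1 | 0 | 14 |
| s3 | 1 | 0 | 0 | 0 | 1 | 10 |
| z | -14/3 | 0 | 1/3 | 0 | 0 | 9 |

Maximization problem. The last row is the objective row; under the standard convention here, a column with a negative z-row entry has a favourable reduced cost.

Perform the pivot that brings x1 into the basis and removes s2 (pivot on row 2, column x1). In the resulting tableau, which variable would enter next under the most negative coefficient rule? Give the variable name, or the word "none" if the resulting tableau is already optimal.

s1

Pivot element 8/3. New z-row = old z-row − (-14/3)·(row 2/(8/3)).
Updated z-row coefficients: x1: 0, x2: 0, s1: -1/4, s2: 7/4, s3: 0.
The most negative is -1/4 in column s1, so s1 would enter next.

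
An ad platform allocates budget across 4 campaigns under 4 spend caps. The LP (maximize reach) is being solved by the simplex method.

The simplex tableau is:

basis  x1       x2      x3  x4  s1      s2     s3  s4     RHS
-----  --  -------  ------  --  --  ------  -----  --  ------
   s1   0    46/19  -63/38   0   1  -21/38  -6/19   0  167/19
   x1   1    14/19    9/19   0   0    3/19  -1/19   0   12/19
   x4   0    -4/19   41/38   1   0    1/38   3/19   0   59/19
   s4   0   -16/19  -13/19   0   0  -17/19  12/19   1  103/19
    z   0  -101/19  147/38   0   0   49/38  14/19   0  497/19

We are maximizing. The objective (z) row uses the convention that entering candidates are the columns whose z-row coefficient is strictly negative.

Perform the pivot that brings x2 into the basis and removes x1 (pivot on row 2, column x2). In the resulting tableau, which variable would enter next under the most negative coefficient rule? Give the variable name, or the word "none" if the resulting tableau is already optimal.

none

Pivot element 14/19. New z-row = old z-row − (-101/19)·(row 2/(14/19)).
Updated z-row coefficients: x1: 101/14, x2: 0, x3: 51/7, x4: 0, s1: 0, s2: 17/7, s3: 5/14, s4: 0.
No coefficient is strictly negative; the tableau after this pivot is optimal.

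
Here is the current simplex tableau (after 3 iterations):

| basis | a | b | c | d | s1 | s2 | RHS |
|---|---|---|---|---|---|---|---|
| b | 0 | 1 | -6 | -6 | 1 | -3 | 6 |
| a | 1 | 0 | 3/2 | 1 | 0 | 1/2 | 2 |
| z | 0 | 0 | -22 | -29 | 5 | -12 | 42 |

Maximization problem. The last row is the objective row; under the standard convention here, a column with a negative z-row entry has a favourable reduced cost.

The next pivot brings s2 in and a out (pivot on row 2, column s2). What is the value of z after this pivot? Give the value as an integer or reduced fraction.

90

Minimum ratio for s2: 2/(1/2) = 4.
z changes by −(z-row coeff of s2)·ratio = −(-12)·4 = 48.
New z = 42 + 48 = 90.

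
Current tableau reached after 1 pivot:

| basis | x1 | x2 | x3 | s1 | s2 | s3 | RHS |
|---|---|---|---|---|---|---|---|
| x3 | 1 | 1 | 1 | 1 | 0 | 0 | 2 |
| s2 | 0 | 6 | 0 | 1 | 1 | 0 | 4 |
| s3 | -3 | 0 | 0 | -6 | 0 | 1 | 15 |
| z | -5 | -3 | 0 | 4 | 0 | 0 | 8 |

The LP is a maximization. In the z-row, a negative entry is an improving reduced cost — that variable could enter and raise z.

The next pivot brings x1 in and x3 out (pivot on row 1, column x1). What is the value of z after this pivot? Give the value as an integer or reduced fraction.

Minimum ratio for x1: 2/1 = 2.
z changes by −(z-row coeff of x1)·ratio = −(-5)·2 = 10.
New z = 8 + 10 = 18.

18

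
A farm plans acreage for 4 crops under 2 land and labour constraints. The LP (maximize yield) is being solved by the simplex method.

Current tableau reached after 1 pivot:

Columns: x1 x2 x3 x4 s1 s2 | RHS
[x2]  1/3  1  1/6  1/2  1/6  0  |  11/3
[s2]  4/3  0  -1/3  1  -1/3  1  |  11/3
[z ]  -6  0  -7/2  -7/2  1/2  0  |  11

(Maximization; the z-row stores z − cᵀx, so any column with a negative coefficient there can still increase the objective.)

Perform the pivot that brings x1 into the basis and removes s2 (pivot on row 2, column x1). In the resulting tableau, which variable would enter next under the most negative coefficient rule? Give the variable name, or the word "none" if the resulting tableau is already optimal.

Pivot element 4/3. New z-row = old z-row − (-6)·(row 2/(4/3)).
Updated z-row coefficients: x1: 0, x2: 0, x3: -5, x4: 1, s1: -1, s2: 9/2.
The most negative is -5 in column x3, so x3 would enter next.

x3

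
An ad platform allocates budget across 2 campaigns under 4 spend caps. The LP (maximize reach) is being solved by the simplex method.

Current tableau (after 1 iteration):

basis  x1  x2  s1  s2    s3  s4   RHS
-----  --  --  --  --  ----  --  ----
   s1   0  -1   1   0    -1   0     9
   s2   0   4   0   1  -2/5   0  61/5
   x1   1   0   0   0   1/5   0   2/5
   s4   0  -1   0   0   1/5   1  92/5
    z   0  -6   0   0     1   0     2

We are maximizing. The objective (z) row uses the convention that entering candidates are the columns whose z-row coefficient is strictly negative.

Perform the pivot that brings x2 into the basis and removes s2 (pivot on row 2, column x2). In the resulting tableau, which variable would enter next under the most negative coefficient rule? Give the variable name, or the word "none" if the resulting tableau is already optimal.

none

Pivot element 4. New z-row = old z-row − (-6)·(row 2/4).
Updated z-row coefficients: x1: 0, x2: 0, s1: 0, s2: 3/2, s3: 2/5, s4: 0.
No coefficient is strictly negative; the tableau after this pivot is optimal.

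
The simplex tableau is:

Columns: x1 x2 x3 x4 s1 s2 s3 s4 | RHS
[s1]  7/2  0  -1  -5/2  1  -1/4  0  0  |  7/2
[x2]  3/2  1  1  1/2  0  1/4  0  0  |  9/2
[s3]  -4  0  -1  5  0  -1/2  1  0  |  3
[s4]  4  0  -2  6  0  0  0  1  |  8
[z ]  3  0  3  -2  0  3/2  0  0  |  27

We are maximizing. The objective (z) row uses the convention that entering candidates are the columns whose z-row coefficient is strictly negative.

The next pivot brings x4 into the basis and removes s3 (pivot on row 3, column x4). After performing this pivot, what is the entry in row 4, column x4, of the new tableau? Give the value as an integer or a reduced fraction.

Pivot element is row 3, column x4: 5.
Normalize row 3: new (row 3, x4) = 5/5 = 1.
row 4 ← row 4 − 6·(new row 3): 6 − 6·1 = 0.

0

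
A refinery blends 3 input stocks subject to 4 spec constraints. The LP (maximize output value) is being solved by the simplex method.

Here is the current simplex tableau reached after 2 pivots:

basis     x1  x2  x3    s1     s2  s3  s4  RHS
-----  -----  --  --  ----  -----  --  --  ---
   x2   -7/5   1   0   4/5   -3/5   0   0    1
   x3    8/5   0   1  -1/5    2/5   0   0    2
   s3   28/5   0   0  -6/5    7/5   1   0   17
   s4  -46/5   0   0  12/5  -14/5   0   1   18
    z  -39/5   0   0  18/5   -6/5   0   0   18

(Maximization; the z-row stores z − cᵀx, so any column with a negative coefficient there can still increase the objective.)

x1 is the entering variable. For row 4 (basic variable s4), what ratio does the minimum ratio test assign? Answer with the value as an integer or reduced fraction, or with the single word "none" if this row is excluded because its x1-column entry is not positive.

The x1 entry in row 4 is -46/5 ≤ 0, so this row gives no ratio.

none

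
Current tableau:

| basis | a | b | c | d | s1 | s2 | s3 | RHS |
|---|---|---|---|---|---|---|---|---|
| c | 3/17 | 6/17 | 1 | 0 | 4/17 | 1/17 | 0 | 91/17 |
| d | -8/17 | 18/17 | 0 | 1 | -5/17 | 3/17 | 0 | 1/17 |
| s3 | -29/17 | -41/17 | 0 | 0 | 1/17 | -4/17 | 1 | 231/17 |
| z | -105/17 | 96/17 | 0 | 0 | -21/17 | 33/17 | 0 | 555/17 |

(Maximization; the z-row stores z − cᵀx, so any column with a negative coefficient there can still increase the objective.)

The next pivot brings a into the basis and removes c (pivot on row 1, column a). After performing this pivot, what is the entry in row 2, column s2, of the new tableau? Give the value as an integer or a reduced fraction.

Pivot element is row 1, column a: 3/17.
Normalize row 1: new (row 1, s2) = (1/17)/(3/17) = 1/3.
row 2 ← row 2 − (-8/17)·(new row 1): 3/17 − (-8/17)·(1/3) = 1/3.

1/3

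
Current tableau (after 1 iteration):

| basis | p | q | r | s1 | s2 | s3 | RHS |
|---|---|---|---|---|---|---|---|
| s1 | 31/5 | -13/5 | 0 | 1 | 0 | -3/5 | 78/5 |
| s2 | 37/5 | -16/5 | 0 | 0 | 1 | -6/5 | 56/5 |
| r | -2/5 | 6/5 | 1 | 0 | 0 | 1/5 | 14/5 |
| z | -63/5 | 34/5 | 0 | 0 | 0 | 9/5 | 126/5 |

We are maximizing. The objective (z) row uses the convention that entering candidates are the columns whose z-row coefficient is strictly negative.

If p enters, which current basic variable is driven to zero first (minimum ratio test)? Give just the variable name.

s2

Ratios: row 1 (s1): (78/5)/(31/5) = 78/31; row 2 (s2): (56/5)/(37/5) = 56/37; row 3 (r): entry -2/5 ≤ 0, skip.
Minimum ratio 56/37 is in the s2 row, so s2 leaves.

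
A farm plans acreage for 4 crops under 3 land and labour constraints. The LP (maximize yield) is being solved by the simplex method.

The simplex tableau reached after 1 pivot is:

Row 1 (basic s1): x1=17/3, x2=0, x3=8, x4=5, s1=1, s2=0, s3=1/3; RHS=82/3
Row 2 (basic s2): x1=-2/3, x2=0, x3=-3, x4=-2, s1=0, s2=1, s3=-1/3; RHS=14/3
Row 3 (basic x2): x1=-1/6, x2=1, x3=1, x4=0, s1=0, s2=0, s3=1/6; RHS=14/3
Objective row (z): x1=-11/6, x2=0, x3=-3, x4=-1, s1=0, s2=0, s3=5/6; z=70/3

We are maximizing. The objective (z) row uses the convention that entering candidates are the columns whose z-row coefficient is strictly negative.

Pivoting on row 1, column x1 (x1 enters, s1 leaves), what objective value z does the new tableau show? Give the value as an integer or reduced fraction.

Minimum ratio for x1: (82/3)/(17/3) = 82/17.
z changes by −(z-row coeff of x1)·ratio = −(-11/6)·(82/17) = 451/51.
New z = 70/3 + (451/51) = 547/17.

547/17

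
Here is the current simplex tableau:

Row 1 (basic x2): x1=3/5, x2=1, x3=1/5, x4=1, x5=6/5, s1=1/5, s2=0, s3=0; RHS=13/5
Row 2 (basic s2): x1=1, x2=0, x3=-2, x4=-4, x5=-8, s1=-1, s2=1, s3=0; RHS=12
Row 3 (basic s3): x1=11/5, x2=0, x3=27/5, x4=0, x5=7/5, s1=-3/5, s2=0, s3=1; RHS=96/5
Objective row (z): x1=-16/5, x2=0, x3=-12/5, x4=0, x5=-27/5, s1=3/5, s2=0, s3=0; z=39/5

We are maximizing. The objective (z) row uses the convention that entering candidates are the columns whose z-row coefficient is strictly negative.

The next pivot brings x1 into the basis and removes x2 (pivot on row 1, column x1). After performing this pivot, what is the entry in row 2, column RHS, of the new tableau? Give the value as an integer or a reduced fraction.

23/3

Pivot element is row 1, column x1: 3/5.
Normalize row 1: new (row 1, RHS) = (13/5)/(3/5) = 13/3.
row 2 ← row 2 − 1·(new row 1): 12 − 1·(13/3) = 23/3.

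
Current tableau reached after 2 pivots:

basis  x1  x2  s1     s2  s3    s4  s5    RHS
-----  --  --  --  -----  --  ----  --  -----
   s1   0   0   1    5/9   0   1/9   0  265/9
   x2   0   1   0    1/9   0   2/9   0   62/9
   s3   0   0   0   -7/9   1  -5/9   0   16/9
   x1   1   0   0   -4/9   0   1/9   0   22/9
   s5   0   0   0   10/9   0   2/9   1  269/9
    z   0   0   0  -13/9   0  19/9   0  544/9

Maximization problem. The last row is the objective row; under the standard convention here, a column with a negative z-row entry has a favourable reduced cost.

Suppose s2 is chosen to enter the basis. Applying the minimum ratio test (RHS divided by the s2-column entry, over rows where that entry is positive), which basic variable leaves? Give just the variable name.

s5

Ratios: row 1 (s1): (265/9)/(5/9) = 53; row 2 (x2): (62/9)/(1/9) = 62; row 3 (s3): entry -7/9 ≤ 0, skip; row 4 (x1): entry -4/9 ≤ 0, skip; row 5 (s5): (269/9)/(10/9) = 269/10.
Minimum ratio 269/10 is in the s5 row, so s5 leaves.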